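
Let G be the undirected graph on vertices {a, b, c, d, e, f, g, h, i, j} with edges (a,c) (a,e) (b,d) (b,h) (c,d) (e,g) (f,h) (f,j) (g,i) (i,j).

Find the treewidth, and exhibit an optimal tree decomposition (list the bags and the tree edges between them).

The largest bag has 3 vertices, giving width 2; this decomposition certifies tw(G) ≤ 2. For the lower bound, G contains the cycle c–d–b–h–f–j–i–g–e–a–c, so G is not a forest; only forests have treewidth ≤ 1, hence tw(G) ≥ 2. Therefore the treewidth is 2.

Treewidth 2.
Bags: B1 = {b, c, d}  B2 = {b, c, h}  B3 = {c, f, h}  B4 = {c, f, j}  B5 = {c, i, j}  B6 = {c, g, i}  B7 = {c, e, g}  B8 = {a, c, e}
Tree: B1–B2, B2–B3, B3–B4, B4–B5, B5–B6, B6–B7, B7–B8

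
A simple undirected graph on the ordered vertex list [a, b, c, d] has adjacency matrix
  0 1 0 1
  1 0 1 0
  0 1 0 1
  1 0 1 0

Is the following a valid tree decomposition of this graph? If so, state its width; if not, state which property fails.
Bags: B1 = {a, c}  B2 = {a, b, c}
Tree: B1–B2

No — vertex d appears in no bag.

A tree decomposition must satisfy three properties: every vertex lies in some bag; for every edge, both endpoints lie together in some bag; and for every vertex, the bags containing it form a connected subtree. Here vertex d appears in no bag, so the decomposition is invalid.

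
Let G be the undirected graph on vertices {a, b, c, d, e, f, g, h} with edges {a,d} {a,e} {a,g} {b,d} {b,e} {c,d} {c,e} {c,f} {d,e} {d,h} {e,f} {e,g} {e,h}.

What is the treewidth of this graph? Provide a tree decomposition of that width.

Every bag has size at most 3, so the width is 3 − 1 = 2 and tw(G) ≤ 2. For the lower bound, the 3 vertices {d, e, h} are pairwise adjacent, and any tree decomposition puts a clique entirely inside one bag — forcing width ≥ 2. Therefore the treewidth is 2.

Treewidth 2.
One such decomposition:
Bags: B1 = {c, d, e}  B2 = {c, e, f}  B3 = {b, d, e}  B4 = {d, e, h}  B5 = {a, d, e}  B6 = {a, e, g}
Tree: B1–B2, B1–B3, B3–B4, B3–B5, B5–B6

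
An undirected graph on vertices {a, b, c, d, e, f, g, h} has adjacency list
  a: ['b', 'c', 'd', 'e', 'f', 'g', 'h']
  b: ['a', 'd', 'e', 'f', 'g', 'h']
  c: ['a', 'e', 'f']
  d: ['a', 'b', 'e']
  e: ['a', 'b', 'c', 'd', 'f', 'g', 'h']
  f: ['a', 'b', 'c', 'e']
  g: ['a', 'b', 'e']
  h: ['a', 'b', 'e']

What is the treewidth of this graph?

3

A width-3 tree decomposition is:
Bags: B1 = {a, b, e, f}  B2 = {a, c, e, f}  B3 = {a, b, e, g}  B4 = {a, b, e, h}  B5 = {a, b, d, e}
Tree: B1–B2, B1–B3, B3–B4, B1–B5
Every bag has size at most 4, so the width is 4 − 1 = 3 and tw(G) ≤ 3. Conversely, {a, c, e, f} is a clique of size 4, and the vertices of any clique must share a bag in every tree decomposition; so some bag has ≥ 4 vertices and tw(G) ≥ 3. The upper and lower bounds meet at 3, so that is the treewidth.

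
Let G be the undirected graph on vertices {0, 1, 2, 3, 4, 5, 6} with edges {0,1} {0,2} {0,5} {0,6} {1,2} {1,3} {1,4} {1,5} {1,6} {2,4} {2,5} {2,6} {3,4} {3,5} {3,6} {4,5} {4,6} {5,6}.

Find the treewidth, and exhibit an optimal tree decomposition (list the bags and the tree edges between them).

Treewidth 4.
Bags: B1 = {1, 3, 4, 5, 6}  B2 = {1, 2, 4, 5, 6}  B3 = {0, 1, 2, 5, 6}
Tree: B1–B2, B2–B3

The largest bag has 5 vertices, giving width 4; this decomposition certifies tw(G) ≤ 4. For the lower bound, the 5 vertices {0, 1, 2, 5, 6} are pairwise adjacent, and any tree decomposition puts a clique entirely inside one bag — forcing width ≥ 4. The upper and lower bounds meet at 4, so that is the treewidth.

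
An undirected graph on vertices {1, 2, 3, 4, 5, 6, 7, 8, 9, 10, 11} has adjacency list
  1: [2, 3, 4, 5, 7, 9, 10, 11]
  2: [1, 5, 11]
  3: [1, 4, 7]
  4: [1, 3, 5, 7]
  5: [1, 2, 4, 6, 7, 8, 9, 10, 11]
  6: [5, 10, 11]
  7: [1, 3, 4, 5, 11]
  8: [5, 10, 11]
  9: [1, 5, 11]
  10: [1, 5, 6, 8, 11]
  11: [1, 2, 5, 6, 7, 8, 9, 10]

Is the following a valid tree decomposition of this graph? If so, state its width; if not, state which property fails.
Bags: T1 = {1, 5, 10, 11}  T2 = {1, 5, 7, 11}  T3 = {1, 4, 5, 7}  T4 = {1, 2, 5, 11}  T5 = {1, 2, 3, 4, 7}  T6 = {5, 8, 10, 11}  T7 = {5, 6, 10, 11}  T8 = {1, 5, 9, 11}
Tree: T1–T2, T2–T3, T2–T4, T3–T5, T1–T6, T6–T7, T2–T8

No — bags containing vertex 2 are not connected in the tree.

A tree decomposition must satisfy three properties: every vertex lies in some bag; for every edge, both endpoints lie together in some bag; and for every vertex, the bags containing it form a connected subtree. Here bags containing vertex 2 are not connected in the tree, so the decomposition is invalid.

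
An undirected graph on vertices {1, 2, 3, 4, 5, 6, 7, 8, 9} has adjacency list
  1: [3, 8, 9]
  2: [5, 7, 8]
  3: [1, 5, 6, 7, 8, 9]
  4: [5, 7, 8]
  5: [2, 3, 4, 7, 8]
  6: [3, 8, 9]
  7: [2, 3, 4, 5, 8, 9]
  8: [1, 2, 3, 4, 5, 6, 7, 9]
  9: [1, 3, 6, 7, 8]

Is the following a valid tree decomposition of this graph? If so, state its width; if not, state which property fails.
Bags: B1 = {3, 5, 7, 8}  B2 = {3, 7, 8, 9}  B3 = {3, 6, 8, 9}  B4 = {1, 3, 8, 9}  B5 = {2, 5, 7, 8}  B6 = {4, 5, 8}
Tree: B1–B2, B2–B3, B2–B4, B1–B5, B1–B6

A tree decomposition must satisfy three properties: every vertex lies in some bag; for every edge, both endpoints lie together in some bag; and for every vertex, the bags containing it form a connected subtree. Here edge (7,4) lies in no bag, so the decomposition is invalid.

No — edge (7,4) lies in no bag.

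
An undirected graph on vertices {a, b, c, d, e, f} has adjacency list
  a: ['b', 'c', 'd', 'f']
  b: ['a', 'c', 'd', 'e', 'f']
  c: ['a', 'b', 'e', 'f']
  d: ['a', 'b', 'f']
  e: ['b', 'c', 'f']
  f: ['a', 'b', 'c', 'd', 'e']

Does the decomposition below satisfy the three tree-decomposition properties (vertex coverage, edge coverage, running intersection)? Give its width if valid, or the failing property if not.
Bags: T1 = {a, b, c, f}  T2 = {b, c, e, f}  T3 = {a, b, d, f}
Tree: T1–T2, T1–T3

Yes; width 3.

Every vertex of G appears in some bag (union = {a, b, c, d, e, f}); every edge is covered by a bag; and for each vertex v the set of bags containing v is connected in the bag tree. The decomposition is therefore valid. The largest bag has 4 vertices, so the width is 3.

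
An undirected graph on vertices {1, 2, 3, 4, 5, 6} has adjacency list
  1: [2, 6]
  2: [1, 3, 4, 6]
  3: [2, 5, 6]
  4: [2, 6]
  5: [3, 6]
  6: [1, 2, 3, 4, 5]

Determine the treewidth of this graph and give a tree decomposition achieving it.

Each bag holds 3 vertices, so the decomposition has width 2, which upper-bounds the treewidth. On the other hand G contains the 3-clique {1, 2, 6}. A clique must lie in a single bag of any decomposition, so no decomposition can have width below 2. Hence tw(G) = 2 exactly.

Treewidth 2.
One such decomposition:
Bags: B1 = {2, 3, 6}  B2 = {2, 4, 6}  B3 = {1, 2, 6}  B4 = {3, 5, 6}
Tree: B1–B2, B2–B3, B1–B4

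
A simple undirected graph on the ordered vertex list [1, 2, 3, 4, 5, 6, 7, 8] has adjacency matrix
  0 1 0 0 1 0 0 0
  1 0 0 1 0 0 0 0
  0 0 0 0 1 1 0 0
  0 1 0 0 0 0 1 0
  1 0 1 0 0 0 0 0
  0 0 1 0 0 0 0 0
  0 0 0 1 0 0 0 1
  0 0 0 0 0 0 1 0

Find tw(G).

A width-1 tree decomposition is:
Bags: B1 = {3, 6}  B2 = {3, 5}  B3 = {1, 5}  B4 = {1, 2}  B5 = {2, 4}  B6 = {4, 7}  B7 = {7, 8}
Tree: B1–B2, B2–B3, B3–B4, B4–B5, B5–B6, B6–B7
The largest bag has 2 vertices, giving width 1; this decomposition certifies tw(G) ≤ 1. G has an edge, so its treewidth is at least 1. Hence tw(G) = 1 exactly.

1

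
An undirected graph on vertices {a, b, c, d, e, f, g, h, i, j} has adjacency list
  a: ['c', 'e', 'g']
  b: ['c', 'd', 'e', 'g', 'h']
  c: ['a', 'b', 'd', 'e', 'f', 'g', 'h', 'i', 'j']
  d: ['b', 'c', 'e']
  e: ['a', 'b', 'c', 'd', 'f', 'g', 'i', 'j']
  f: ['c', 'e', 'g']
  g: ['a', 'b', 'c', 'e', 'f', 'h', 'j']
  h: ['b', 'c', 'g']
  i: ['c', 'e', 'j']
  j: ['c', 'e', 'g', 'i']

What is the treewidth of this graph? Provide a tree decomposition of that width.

Each bag holds 4 vertices, so the decomposition has width 3, which upper-bounds the treewidth. For the lower bound, the 4 vertices {b, c, d, e} are pairwise adjacent, and any tree decomposition puts a clique entirely inside one bag — forcing width ≥ 3. Hence tw(G) = 3 exactly.

Treewidth 3.
One such decomposition:
Bags: B1 = {c, e, g, j}  B2 = {c, e, f, g}  B3 = {a, c, e, g}  B4 = {b, c, e, g}  B5 = {b, c, g, h}  B6 = {c, e, i, j}  B7 = {b, c, d, e}
Tree: B1–B2, B1–B3, B3–B4, B4–B5, B1–B6, B4–B7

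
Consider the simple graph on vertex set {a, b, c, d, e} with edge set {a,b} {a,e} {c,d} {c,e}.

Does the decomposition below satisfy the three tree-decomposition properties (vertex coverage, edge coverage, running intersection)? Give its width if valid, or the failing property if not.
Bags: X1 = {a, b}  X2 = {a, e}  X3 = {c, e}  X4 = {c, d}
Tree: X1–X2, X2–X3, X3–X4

Yes; width 1.

Vertex coverage: the bags together contain {a, b, c, d, e}, the full vertex set. Edge coverage: each edge of G has both endpoints in at least one bag. Running intersection: for every vertex, the bags containing it form a connected subtree. All three properties hold, so this is a valid tree decomposition of width max|bag| − 1 = 1, and hence tw(G) ≤ 1.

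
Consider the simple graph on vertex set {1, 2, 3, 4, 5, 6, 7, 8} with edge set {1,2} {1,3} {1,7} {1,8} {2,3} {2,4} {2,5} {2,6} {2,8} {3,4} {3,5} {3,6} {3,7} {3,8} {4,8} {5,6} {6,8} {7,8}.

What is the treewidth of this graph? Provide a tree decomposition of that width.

Each bag holds 4 vertices, so the decomposition has width 3, which upper-bounds the treewidth. For the lower bound, the 4 vertices {1, 2, 3, 8} are pairwise adjacent, and any tree decomposition puts a clique entirely inside one bag — forcing width ≥ 3. Therefore the treewidth is 3.

Treewidth 3.
One optimal decomposition is:
Bags: B1 = {1, 2, 3, 8}  B2 = {2, 3, 4, 8}  B3 = {2, 3, 6, 8}  B4 = {1, 3, 7, 8}  B5 = {2, 3, 5, 6}
Tree: B1–B2, B2–B3, B1–B4, B3–B5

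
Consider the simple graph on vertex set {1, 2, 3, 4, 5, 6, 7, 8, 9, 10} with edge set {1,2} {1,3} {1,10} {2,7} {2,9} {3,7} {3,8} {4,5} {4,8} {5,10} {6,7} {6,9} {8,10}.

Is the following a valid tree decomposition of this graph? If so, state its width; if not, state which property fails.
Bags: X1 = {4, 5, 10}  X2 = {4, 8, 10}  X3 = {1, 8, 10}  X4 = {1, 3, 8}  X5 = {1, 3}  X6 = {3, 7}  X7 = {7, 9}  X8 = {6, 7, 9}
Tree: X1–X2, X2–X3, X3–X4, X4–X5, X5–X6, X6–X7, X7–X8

No — vertex 2 appears in no bag.

A tree decomposition must satisfy three properties: every vertex lies in some bag; for every edge, both endpoints lie together in some bag; and for every vertex, the bags containing it form a connected subtree. Here vertex 2 appears in no bag, so the decomposition is invalid.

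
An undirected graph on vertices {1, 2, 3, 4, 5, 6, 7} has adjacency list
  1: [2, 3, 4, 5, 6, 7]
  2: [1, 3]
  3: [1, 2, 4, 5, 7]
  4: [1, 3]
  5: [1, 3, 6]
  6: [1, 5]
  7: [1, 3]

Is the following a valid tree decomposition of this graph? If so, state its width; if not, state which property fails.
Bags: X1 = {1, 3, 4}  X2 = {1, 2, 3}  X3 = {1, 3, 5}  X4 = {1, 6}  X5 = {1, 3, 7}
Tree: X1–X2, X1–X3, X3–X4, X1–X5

No — edge (5,6) lies in no bag.

A tree decomposition must satisfy three properties: every vertex lies in some bag; for every edge, both endpoints lie together in some bag; and for every vertex, the bags containing it form a connected subtree. Here edge (5,6) lies in no bag, so the decomposition is invalid.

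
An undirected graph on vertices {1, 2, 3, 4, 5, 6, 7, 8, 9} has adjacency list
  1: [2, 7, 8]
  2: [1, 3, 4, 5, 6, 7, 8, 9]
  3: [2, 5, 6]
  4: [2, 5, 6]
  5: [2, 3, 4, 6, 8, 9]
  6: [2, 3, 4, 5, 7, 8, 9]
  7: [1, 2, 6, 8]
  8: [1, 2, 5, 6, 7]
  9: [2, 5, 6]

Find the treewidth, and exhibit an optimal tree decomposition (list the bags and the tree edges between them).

Treewidth 3.
One such decomposition:
Bags: B1 = {2, 5, 6, 9}  B2 = {2, 4, 5, 6}  B3 = {2, 5, 6, 8}  B4 = {2, 3, 5, 6}  B5 = {2, 6, 7, 8}  B6 = {1, 2, 7, 8}
Tree: B1–B2, B2–B3, B2–B4, B3–B5, B5–B6

Every bag has size at most 4, so the width is 4 − 1 = 3 and tw(G) ≤ 3. On the other hand G contains the 4-clique {1, 2, 7, 8}. A clique must lie in a single bag of any decomposition, so no decomposition can have width below 3. Hence tw(G) = 3 exactly.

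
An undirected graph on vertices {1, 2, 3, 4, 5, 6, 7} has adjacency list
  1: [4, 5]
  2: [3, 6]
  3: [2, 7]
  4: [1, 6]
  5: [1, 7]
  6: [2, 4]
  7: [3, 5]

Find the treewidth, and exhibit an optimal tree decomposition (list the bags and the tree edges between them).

The largest bag has 3 vertices, giving width 2; this decomposition certifies tw(G) ≤ 2. Since 5–1–4–6–2–3–7–5 is a cycle in G, G is not acyclic. Forests are exactly the graphs of treewidth ≤ 1, so tw(G) ≥ 2. Hence tw(G) = 2 exactly.

Treewidth 2.
Bags: B1 = {1, 4, 5}  B2 = {4, 5, 6}  B3 = {2, 5, 6}  B4 = {2, 3, 5}  B5 = {3, 5, 7}
Tree: B1–B2, B2–B3, B3–B4, B4–B5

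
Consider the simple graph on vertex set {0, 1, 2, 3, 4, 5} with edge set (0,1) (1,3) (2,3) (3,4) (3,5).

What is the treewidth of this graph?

1

A width-1 tree decomposition is:
Bags: B1 = {1, 3}  B2 = {0, 1}  B3 = {3, 4}  B4 = {3, 5}  B5 = {2, 3}
Tree: B1–B2, B1–B3, B1–B4, B3–B5
The largest bag has 2 vertices, giving width 1; this decomposition certifies tw(G) ≤ 1. Any graph with an edge has treewidth ≥ 1, and G has the edge 3–1. Combining the bounds, tw(G) = 1.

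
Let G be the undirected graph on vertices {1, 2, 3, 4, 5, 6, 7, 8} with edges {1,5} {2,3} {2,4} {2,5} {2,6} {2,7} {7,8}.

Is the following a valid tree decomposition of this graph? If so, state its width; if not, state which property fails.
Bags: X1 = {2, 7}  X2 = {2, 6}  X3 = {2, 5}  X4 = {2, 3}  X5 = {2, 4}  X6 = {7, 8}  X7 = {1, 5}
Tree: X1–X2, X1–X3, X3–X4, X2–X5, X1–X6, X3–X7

Yes; width 1.

Every vertex of G appears in some bag (union = {1, 2, 3, 4, 5, 6, 7, 8}); every edge is covered by a bag; and for each vertex v the set of bags containing v is connected in the bag tree. The decomposition is therefore valid. The largest bag has 2 vertices, so the width is 1.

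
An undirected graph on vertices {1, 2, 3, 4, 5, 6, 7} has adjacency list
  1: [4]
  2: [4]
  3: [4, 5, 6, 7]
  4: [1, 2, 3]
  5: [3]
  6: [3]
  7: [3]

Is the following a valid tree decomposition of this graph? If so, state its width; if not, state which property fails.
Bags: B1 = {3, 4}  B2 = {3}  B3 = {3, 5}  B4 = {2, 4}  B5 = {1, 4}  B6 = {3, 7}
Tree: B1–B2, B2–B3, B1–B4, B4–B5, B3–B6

A tree decomposition must satisfy three properties: every vertex lies in some bag; for every edge, both endpoints lie together in some bag; and for every vertex, the bags containing it form a connected subtree. Here vertex 6 appears in no bag, so the decomposition is invalid.

No — vertex 6 appears in no bag.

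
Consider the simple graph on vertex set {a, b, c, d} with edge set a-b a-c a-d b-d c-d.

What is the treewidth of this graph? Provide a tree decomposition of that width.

Treewidth 2.
Bags: B1 = {a, b, d}  B2 = {a, c, d}
Tree: B1–B2

Every bag has size at most 3, so the width is 3 − 1 = 2 and tw(G) ≤ 2. For the lower bound, the 3 vertices {a, c, d} are pairwise adjacent, and any tree decomposition puts a clique entirely inside one bag — forcing width ≥ 2. Therefore the treewidth is 2.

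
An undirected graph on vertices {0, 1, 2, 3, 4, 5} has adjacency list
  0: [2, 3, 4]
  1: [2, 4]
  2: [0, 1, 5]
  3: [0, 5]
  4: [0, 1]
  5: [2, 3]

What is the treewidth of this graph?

A width-2 tree decomposition is:
Bags: B1 = {1, 2, 4}  B2 = {0, 2, 4}  B3 = {0, 2, 5}  B4 = {0, 3, 5}
Tree: B1–B2, B2–B3, B3–B4
The largest bag has 3 vertices, giving width 2; this decomposition certifies tw(G) ≤ 2. Since 1–4–0–2–1 is a cycle in G, G is not acyclic. Forests are exactly the graphs of treewidth ≤ 1, so tw(G) ≥ 2. Hence tw(G) = 2 exactly.

2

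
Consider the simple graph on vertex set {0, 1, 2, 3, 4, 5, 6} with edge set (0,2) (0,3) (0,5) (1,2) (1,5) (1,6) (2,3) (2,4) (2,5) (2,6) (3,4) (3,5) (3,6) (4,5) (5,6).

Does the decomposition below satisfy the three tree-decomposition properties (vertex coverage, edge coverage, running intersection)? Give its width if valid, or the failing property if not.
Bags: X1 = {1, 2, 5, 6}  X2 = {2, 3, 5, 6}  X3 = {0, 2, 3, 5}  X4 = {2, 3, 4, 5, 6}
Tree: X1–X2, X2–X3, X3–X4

A tree decomposition must satisfy three properties: every vertex lies in some bag; for every edge, both endpoints lie together in some bag; and for every vertex, the bags containing it form a connected subtree. Here bags containing vertex 6 are not connected in the tree, so the decomposition is invalid.

No — bags containing vertex 6 are not connected in the tree.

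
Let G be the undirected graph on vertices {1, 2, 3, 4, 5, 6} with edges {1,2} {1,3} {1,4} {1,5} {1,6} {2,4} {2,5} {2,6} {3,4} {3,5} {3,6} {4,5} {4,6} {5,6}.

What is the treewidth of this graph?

4

A width-4 tree decomposition is:
Bags: B1 = {1, 2, 4, 5, 6}  B2 = {1, 3, 4, 5, 6}
Tree: B1–B2
Each bag holds 5 vertices, so the decomposition has width 4, which upper-bounds the treewidth. For the lower bound, the 5 vertices {1, 2, 4, 5, 6} are pairwise adjacent, and any tree decomposition puts a clique entirely inside one bag — forcing width ≥ 4. The upper and lower bounds meet at 4, so that is the treewidth.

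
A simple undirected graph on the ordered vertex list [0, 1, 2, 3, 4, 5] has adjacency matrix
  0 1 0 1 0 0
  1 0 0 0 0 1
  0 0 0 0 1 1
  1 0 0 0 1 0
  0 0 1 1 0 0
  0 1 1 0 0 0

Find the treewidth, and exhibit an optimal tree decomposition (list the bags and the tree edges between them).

Treewidth 2.
One such decomposition:
Bags: B1 = {2, 3, 4}  B2 = {2, 3, 5}  B3 = {1, 3, 5}  B4 = {0, 1, 3}
Tree: B1–B2, B2–B3, B3–B4

Every bag has size at most 3, so the width is 3 − 1 = 2 and tw(G) ≤ 2. Since 3–4–2–5–1–0–3 is a cycle in G, G is not acyclic. Forests are exactly the graphs of treewidth ≤ 1, so tw(G) ≥ 2. Combining the bounds, tw(G) = 2.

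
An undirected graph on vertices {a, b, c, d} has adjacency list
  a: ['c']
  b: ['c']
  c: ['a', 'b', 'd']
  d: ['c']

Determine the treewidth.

1

A width-1 tree decomposition is:
Bags: B1 = {c, d}  B2 = {a, c}  B3 = {b, c}
Tree: B1–B2, B1–B3
The largest bag has 2 vertices, giving width 1; this decomposition certifies tw(G) ≤ 1. Any graph with an edge has treewidth ≥ 1, and G has the edge d–c. Hence tw(G) = 1 exactly.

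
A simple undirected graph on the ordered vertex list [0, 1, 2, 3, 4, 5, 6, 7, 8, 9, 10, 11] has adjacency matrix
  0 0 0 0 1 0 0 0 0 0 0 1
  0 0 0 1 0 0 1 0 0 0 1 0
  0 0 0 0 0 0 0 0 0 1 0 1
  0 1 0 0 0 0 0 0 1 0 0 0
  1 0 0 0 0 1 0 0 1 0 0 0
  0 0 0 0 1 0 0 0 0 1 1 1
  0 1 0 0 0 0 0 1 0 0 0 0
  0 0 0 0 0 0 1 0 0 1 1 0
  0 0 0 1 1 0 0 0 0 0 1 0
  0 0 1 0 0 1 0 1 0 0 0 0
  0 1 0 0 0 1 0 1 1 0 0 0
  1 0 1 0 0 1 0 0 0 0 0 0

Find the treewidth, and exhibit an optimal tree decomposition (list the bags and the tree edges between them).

Every bag has size at most 4, so the width is 4 − 1 = 3 and tw(G) ≤ 3. For the lower bound: the 4 vertex sets {1,3,6}, {8}, {10}, {4,5,7,9} are disjoint, each induces a connected subgraph, and every pair is joined by at least one edge of G. Contracting each set to a single vertex therefore yields K_{4} as a minor, and since treewidth is minor-monotone, tw(G) ≥ tw(K_{4}) = 3. Combining the bounds, tw(G) = 3.

Treewidth 3.
One such decomposition:
Bags: B1 = {1, 3, 6, 8}  B2 = {1, 6, 8, 10}  B3 = {6, 7, 8, 10}  B4 = {4, 7, 8, 10}  B5 = {4, 5, 7, 10}  B6 = {4, 5, 7, 9}  B7 = {0, 4, 5, 9}  B8 = {0, 5, 9, 11}  B9 = {0, 2, 9, 11}
Tree: B1–B2, B2–B3, B3–B4, B4–B5, B5–B6, B6–B7, B7–B8, B8–B9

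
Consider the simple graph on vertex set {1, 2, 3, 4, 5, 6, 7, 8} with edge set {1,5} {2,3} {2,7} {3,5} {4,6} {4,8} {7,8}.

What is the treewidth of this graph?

1

A width-1 tree decomposition is:
Bags: B1 = {4, 6}  B2 = {4, 8}  B3 = {7, 8}  B4 = {2, 7}  B5 = {2, 3}  B6 = {3, 5}  B7 = {1, 5}
Tree: B1–B2, B2–B3, B3–B4, B4–B5, B5–B6, B6–B7
Each bag holds 2 vertices, so the decomposition has width 1, which upper-bounds the treewidth. Since G has at least one edge (e.g. 6–4), it is not an edgeless graph, so tw(G) ≥ 1. The upper and lower bounds meet at 1, so that is the treewidth.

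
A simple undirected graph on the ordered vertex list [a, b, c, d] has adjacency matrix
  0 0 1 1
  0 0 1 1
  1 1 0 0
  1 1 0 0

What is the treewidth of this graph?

A width-2 tree decomposition is:
Bags: B1 = {b, c, d}  B2 = {a, c, d}
Tree: B1–B2
The largest bag has 3 vertices, giving width 2; this decomposition certifies tw(G) ≤ 2. For the lower bound, G contains the cycle d–b–c–a–d, so G is not a forest; only forests have treewidth ≤ 1, hence tw(G) ≥ 2. Therefore the treewidth is 2.

2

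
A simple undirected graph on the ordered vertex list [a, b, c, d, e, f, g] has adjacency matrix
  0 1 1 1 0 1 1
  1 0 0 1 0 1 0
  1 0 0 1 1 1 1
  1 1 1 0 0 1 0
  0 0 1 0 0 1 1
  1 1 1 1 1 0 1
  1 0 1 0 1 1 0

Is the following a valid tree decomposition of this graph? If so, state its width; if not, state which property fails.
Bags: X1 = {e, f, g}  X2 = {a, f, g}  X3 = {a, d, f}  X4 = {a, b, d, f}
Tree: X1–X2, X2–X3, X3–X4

A tree decomposition must satisfy three properties: every vertex lies in some bag; for every edge, both endpoints lie together in some bag; and for every vertex, the bags containing it form a connected subtree. Here vertex c appears in no bag, so the decomposition is invalid.

No — vertex c appears in no bag.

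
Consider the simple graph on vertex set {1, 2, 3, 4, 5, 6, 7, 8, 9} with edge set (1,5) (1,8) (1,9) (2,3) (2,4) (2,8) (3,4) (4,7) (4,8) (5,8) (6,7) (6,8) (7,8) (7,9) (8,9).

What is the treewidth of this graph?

A width-2 tree decomposition is:
Bags: B1 = {2, 4, 8}  B2 = {4, 7, 8}  B3 = {7, 8, 9}  B4 = {2, 3, 4}  B5 = {1, 8, 9}  B6 = {6, 7, 8}  B7 = {1, 5, 8}
Tree: B1–B2, B2–B3, B1–B4, B3–B5, B3–B6, B5–B7
Each bag holds 3 vertices, so the decomposition has width 2, which upper-bounds the treewidth. For the lower bound, the 3 vertices {1, 8, 9} are pairwise adjacent, and any tree decomposition puts a clique entirely inside one bag — forcing width ≥ 2. Therefore the treewidth is 2.

2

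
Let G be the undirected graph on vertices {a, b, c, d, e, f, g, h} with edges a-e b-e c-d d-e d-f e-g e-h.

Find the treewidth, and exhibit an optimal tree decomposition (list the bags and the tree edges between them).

Treewidth 1.
Bags: B1 = {d, f}  B2 = {d, e}  B3 = {c, d}  B4 = {e, g}  B5 = {b, e}  B6 = {a, e}  B7 = {e, h}
Tree: B1–B2, B2–B3, B2–B4, B4–B5, B2–B6, B2–B7

Every bag has size at most 2, so the width is 2 − 1 = 1 and tw(G) ≤ 1. Any graph with an edge has treewidth ≥ 1, and G has the edge d–f. Hence tw(G) = 1 exactly.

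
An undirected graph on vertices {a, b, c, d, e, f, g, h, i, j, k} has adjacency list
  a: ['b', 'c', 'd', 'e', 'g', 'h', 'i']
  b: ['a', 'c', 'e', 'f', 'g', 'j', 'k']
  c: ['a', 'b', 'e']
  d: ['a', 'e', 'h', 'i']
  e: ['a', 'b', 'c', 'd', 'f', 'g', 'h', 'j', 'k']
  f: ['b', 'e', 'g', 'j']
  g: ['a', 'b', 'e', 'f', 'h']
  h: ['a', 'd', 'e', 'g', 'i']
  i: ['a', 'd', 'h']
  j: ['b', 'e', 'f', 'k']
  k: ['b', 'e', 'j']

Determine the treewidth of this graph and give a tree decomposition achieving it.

Each bag holds 4 vertices, so the decomposition has width 3, which upper-bounds the treewidth. Conversely, {a, d, e, h} is a clique of size 4, and the vertices of any clique must share a bag in every tree decomposition; so some bag has ≥ 4 vertices and tw(G) ≥ 3. Combining the bounds, tw(G) = 3.

Treewidth 3.
One such decomposition:
Bags: B1 = {a, b, e, g}  B2 = {b, e, f, g}  B3 = {a, e, g, h}  B4 = {b, e, f, j}  B5 = {a, b, c, e}  B6 = {b, e, j, k}  B7 = {a, d, e, h}  B8 = {a, d, h, i}
Tree: B1–B2, B1–B3, B2–B4, B1–B5, B4–B6, B3–B7, B7–B8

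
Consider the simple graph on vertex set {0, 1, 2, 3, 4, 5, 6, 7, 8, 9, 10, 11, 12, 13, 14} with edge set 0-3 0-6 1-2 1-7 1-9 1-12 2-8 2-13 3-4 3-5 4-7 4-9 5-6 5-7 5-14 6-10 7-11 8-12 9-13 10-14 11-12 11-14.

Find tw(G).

3

A width-3 tree decomposition is:
Bags: B1 = {0, 6, 10, 14}  B2 = {0, 5, 6, 14}  B3 = {0, 3, 5, 14}  B4 = {3, 5, 11, 14}  B5 = {3, 5, 7, 11}  B6 = {3, 4, 7, 11}  B7 = {4, 7, 11, 12}  B8 = {1, 4, 7, 12}  B9 = {1, 4, 9, 12}  B10 = {1, 8, 9, 12}  B11 = {1, 2, 8, 9}  B12 = {2, 8, 9, 13}
Tree: B1–B2, B2–B3, B3–B4, B4–B5, B5–B6, B6–B7, B7–B8, B8–B9, B9–B10, B10–B11, B11–B12
The largest bag has 4 vertices, giving width 3; this decomposition certifies tw(G) ≤ 3. For the lower bound: the 4 vertex sets {0,6,10}, {14}, {5}, {3,4,7,11} are disjoint, each induces a connected subgraph, and every pair is joined by at least one edge of G. Contracting each set to a single vertex therefore yields K_{4} as a minor, and since treewidth is minor-monotone, tw(G) ≥ tw(K_{4}) = 3. Combining the bounds, tw(G) = 3.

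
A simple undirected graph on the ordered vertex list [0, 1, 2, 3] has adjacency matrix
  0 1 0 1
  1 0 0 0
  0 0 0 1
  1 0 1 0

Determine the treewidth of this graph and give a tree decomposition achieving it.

Each bag holds 2 vertices, so the decomposition has width 1, which upper-bounds the treewidth. Any graph with an edge has treewidth ≥ 1, and G has the edge 2–3. Combining the bounds, tw(G) = 1.

Treewidth 1.
Bags: B1 = {2, 3}  B2 = {0, 3}  B3 = {0, 1}
Tree: B1–B2, B2–B3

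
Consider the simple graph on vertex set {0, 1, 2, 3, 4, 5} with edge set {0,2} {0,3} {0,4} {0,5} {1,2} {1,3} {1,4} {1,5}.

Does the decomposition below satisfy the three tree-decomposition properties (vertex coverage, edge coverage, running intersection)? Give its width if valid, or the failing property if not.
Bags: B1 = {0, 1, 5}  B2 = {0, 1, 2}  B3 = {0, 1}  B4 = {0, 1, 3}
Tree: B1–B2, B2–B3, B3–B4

No — vertex 4 appears in no bag.

A tree decomposition must satisfy three properties: every vertex lies in some bag; for every edge, both endpoints lie together in some bag; and for every vertex, the bags containing it form a connected subtree. Here vertex 4 appears in no bag, so the decomposition is invalid.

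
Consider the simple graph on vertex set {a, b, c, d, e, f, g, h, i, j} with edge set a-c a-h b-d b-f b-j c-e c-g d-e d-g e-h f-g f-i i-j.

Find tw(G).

2

A width-2 tree decomposition is:
Bags: B1 = {b, i, j}  B2 = {b, f, i}  B3 = {b, d, f}  B4 = {d, f, g}  B5 = {d, e, g}  B6 = {c, e, g}  B7 = {c, e, h}  B8 = {a, c, h}
Tree: B1–B2, B2–B3, B3–B4, B4–B5, B5–B6, B6–B7, B7–B8
The largest bag has 3 vertices, giving width 2; this decomposition certifies tw(G) ≤ 2. Since j–i–f–b–j is a cycle in G, G is not acyclic. Forests are exactly the graphs of treewidth ≤ 1, so tw(G) ≥ 2. Therefore the treewidth is 2.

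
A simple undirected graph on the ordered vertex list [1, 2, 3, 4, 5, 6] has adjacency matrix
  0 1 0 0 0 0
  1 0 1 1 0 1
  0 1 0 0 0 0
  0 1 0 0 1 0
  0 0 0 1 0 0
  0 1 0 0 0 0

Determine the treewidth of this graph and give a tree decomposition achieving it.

The largest bag has 2 vertices, giving width 1; this decomposition certifies tw(G) ≤ 1. G has an edge, so its treewidth is at least 1. Combining the bounds, tw(G) = 1.

Treewidth 1.
Bags: B1 = {2, 4}  B2 = {4, 5}  B3 = {2, 6}  B4 = {1, 2}  B5 = {2, 3}
Tree: B1–B2, B1–B3, B3–B4, B1–B5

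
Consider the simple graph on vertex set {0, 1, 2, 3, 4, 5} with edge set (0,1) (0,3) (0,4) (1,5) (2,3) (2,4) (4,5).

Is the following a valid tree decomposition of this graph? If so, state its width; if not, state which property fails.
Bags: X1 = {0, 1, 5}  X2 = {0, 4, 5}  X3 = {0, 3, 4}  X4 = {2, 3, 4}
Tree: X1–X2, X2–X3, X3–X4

Yes; width 2.

Vertex coverage: the bags together contain {0, 1, 2, 3, 4, 5}, the full vertex set. Edge coverage: each edge of G has both endpoints in at least one bag. Running intersection: for every vertex, the bags containing it form a connected subtree. All three properties hold, so this is a valid tree decomposition of width max|bag| − 1 = 2, and hence tw(G) ≤ 2.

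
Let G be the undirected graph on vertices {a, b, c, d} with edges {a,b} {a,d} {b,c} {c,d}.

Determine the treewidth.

A width-2 tree decomposition is:
Bags: B1 = {a, b, c}  B2 = {a, c, d}
Tree: B1–B2
The largest bag has 3 vertices, giving width 2; this decomposition certifies tw(G) ≤ 2. The edges a–b–c–d–a form a cycle, so G is not a tree and its treewidth is at least 2. The upper and lower bounds meet at 2, so that is the treewidth.

2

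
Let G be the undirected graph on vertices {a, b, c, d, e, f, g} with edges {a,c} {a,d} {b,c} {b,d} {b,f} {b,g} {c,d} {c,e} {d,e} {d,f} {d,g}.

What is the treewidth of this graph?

A width-2 tree decomposition is:
Bags: B1 = {b, d, f}  B2 = {b, c, d}  B3 = {c, d, e}  B4 = {b, d, g}  B5 = {a, c, d}
Tree: B1–B2, B2–B3, B1–B4, B3–B5
Each bag holds 3 vertices, so the decomposition has width 2, which upper-bounds the treewidth. On the other hand G contains the 3-clique {c, d, e}. A clique must lie in a single bag of any decomposition, so no decomposition can have width below 2. Combining the bounds, tw(G) = 2.

2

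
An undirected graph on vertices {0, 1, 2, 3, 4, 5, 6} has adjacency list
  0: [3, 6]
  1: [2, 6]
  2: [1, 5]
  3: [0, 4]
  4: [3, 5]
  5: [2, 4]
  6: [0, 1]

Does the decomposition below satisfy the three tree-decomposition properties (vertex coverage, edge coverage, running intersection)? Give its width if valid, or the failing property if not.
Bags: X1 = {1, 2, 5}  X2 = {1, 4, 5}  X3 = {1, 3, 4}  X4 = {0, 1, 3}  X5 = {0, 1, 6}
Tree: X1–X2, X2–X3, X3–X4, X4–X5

Checking the three conditions: (i) the bags cover all of {0, 1, 2, 3, 4, 5, 6}; (ii) for each edge, some bag contains both endpoints; (iii) the bags containing any fixed vertex form a subtree. All hold, so the decomposition is valid with width 3 − 1 = 2.

Yes; width 2.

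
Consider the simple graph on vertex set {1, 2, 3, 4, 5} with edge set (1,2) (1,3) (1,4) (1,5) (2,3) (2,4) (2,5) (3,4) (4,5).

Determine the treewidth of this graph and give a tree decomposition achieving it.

Treewidth 3.
One such decomposition:
Bags: B1 = {1, 2, 3, 4}  B2 = {1, 2, 4, 5}
Tree: B1–B2

The largest bag has 4 vertices, giving width 3; this decomposition certifies tw(G) ≤ 3. On the other hand G contains the 4-clique {1, 2, 3, 4}. A clique must lie in a single bag of any decomposition, so no decomposition can have width below 3. Combining the bounds, tw(G) = 3.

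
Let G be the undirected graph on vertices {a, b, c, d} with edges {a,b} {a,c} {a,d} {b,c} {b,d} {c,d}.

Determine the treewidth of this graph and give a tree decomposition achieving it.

Treewidth 3.
One such decomposition:
Bags: B1 = {a, b, c, d}
Tree: (single bag)

With just one bag of size 4, the width is 4 − 1 = 3, so tw(G) ≤ 3. On the other hand G contains the 4-clique {a, b, c, d}. A clique must lie in a single bag of any decomposition, so no decomposition can have width below 3. Therefore the treewidth is 3.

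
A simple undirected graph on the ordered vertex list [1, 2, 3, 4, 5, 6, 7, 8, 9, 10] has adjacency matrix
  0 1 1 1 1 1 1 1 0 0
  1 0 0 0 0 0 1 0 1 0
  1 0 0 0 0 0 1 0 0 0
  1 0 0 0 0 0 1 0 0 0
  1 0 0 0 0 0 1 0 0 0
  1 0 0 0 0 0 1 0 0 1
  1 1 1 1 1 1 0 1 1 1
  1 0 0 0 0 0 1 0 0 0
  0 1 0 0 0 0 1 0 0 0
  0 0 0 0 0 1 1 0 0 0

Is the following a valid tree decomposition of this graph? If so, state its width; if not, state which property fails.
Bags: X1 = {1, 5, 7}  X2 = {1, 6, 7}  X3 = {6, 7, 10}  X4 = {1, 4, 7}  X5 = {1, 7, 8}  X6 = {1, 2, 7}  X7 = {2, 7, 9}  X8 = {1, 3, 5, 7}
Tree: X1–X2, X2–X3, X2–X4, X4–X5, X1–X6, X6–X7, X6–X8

No — bags containing vertex 5 are not connected in the tree.

A tree decomposition must satisfy three properties: every vertex lies in some bag; for every edge, both endpoints lie together in some bag; and for every vertex, the bags containing it form a connected subtree. Here bags containing vertex 5 are not connected in the tree, so the decomposition is invalid.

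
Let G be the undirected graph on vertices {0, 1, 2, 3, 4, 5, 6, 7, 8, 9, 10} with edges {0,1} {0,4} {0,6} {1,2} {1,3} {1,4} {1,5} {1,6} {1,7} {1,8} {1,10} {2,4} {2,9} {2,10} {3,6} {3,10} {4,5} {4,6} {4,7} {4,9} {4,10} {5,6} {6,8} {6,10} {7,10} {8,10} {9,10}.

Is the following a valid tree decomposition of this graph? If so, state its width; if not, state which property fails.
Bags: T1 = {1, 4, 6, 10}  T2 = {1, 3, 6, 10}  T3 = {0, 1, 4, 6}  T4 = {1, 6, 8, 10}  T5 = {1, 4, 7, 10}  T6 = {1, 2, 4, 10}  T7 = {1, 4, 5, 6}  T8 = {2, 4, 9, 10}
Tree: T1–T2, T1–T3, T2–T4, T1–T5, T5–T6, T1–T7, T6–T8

Yes; width 3.

Every vertex of G appears in some bag (union = {0, 1, 2, 3, 4, 5, 6, 7, 8, 9, 10}); every edge is covered by a bag; and for each vertex v the set of bags containing v is connected in the bag tree. The decomposition is therefore valid. The largest bag has 4 vertices, so the width is 3.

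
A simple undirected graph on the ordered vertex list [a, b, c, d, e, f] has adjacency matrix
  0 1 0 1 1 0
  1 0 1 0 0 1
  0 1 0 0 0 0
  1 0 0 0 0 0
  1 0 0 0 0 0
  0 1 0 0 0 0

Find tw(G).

A width-1 tree decomposition is:
Bags: B1 = {a, e}  B2 = {a, b}  B3 = {b, c}  B4 = {a, d}  B5 = {b, f}
Tree: B1–B2, B2–B3, B1–B4, B3–B5
The largest bag has 2 vertices, giving width 1; this decomposition certifies tw(G) ≤ 1. Since G has at least one edge (e.g. e–a), it is not an edgeless graph, so tw(G) ≥ 1. The upper and lower bounds meet at 1, so that is the treewidth.

1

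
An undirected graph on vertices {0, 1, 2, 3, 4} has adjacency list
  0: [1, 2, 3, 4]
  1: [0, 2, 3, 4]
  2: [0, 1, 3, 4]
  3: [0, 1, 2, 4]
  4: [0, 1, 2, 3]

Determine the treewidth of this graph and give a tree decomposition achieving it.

Treewidth 4.
One optimal decomposition is:
Bags: B1 = {0, 1, 2, 3, 4}
Tree: (single bag)

A single bag containing all 5 vertices is trivially a valid decomposition of width 4. For the lower bound, the 5 vertices {0, 1, 2, 3, 4} are pairwise adjacent, and any tree decomposition puts a clique entirely inside one bag — forcing width ≥ 4. Combining the bounds, tw(G) = 4.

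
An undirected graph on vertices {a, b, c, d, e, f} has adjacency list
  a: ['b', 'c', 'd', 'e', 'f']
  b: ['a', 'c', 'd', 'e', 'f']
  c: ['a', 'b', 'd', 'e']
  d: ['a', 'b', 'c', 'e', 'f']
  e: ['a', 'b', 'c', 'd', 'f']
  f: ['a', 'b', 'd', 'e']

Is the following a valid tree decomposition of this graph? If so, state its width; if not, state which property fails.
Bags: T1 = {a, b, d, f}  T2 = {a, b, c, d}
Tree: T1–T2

A tree decomposition must satisfy three properties: every vertex lies in some bag; for every edge, both endpoints lie together in some bag; and for every vertex, the bags containing it form a connected subtree. Here vertex e appears in no bag, so the decomposition is invalid.

No — vertex e appears in no bag.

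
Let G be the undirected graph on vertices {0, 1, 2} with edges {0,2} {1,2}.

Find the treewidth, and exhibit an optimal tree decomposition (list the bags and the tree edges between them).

Treewidth 1.
Bags: B1 = {1, 2}  B2 = {0, 2}
Tree: B1–B2

The largest bag has 2 vertices, giving width 1; this decomposition certifies tw(G) ≤ 1. Any graph with an edge has treewidth ≥ 1, and G has the edge 2–1. Hence tw(G) = 1 exactly.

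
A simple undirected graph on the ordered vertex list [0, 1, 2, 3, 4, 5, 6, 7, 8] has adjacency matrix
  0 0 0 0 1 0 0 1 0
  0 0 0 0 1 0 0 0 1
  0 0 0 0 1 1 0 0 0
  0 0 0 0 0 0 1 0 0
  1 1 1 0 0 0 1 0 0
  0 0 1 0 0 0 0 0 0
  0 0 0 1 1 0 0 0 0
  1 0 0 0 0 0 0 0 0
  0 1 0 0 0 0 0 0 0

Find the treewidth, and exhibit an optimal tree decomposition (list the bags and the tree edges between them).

Each bag holds 2 vertices, so the decomposition has width 1, which upper-bounds the treewidth. Any graph with an edge has treewidth ≥ 1, and G has the edge 2–4. Therefore the treewidth is 1.

Treewidth 1.
One optimal decomposition is:
Bags: B1 = {2, 4}  B2 = {1, 4}  B3 = {1, 8}  B4 = {4, 6}  B5 = {0, 4}  B6 = {2, 5}  B7 = {0, 7}  B8 = {3, 6}
Tree: B1–B2, B2–B3, B2–B4, B1–B5, B1–B6, B5–B7, B4–B8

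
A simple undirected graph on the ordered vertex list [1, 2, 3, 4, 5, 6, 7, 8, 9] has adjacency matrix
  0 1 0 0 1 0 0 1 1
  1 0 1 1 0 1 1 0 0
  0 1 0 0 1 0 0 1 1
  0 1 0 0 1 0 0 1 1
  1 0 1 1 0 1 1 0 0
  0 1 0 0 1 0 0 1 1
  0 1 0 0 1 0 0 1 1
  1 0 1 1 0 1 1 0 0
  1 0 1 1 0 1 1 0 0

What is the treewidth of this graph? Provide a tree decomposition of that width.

Every bag has size at most 5, so the width is 5 − 1 = 4 and tw(G) ≤ 4. For the lower bound: the 5 vertex sets {2,4}, {5,6}, {7,8}, {9}, {3} are disjoint, each induces a connected subgraph, and every pair is joined by at least one edge of G. Contracting each set to a single vertex therefore yields K_{5} as a minor, and since treewidth is minor-monotone, tw(G) ≥ tw(K_{5}) = 4. The upper and lower bounds meet at 4, so that is the treewidth.

Treewidth 4.
Bags: B1 = {2, 4, 5, 8, 9}  B2 = {2, 5, 6, 8, 9}  B3 = {2, 5, 7, 8, 9}  B4 = {2, 3, 5, 8, 9}  B5 = {1, 2, 5, 8, 9}
Tree: B1–B2, B2–B3, B3–B4, B4–B5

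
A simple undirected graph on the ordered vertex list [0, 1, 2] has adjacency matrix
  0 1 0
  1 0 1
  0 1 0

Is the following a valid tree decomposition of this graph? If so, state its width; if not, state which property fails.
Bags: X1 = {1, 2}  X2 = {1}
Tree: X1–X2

A tree decomposition must satisfy three properties: every vertex lies in some bag; for every edge, both endpoints lie together in some bag; and for every vertex, the bags containing it form a connected subtree. Here vertex 0 appears in no bag, so the decomposition is invalid.

No — vertex 0 appears in no bag.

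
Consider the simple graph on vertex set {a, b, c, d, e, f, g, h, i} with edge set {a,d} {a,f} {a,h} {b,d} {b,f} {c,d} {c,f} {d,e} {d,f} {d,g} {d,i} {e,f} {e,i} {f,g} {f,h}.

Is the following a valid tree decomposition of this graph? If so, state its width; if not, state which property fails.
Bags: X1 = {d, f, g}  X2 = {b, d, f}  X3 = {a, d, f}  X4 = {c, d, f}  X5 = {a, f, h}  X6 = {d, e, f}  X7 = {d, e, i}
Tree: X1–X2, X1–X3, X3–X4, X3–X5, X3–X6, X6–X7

Vertex coverage: the bags together contain {a, b, c, d, e, f, g, h, i}, the full vertex set. Edge coverage: each edge of G has both endpoints in at least one bag. Running intersection: for every vertex, the bags containing it form a connected subtree. All three properties hold, so this is a valid tree decomposition of width max|bag| − 1 = 2, and hence tw(G) ≤ 2.

Yes; width 2.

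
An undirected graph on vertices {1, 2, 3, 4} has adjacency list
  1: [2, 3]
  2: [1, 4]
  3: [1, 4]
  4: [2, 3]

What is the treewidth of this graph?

A width-2 tree decomposition is:
Bags: B1 = {2, 3, 4}  B2 = {1, 2, 3}
Tree: B1–B2
The largest bag has 3 vertices, giving width 2; this decomposition certifies tw(G) ≤ 2. The edges 3–4–2–1–3 form a cycle, so G is not a tree and its treewidth is at least 2. Combining the bounds, tw(G) = 2.

2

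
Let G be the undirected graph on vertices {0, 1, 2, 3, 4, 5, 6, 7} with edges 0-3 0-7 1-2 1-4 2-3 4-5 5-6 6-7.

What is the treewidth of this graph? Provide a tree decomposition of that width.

Every bag has size at most 3, so the width is 3 − 1 = 2 and tw(G) ≤ 2. For the lower bound, G contains the cycle 1–2–3–0–7–6–5–4–1, so G is not a forest; only forests have treewidth ≤ 1, hence tw(G) ≥ 2. The upper and lower bounds meet at 2, so that is the treewidth.

Treewidth 2.
One optimal decomposition is:
Bags: B1 = {1, 2, 3}  B2 = {0, 1, 3}  B3 = {0, 1, 7}  B4 = {1, 6, 7}  B5 = {1, 5, 6}  B6 = {1, 4, 5}
Tree: B1–B2, B2–B3, B3–B4, B4–B5, B5–B6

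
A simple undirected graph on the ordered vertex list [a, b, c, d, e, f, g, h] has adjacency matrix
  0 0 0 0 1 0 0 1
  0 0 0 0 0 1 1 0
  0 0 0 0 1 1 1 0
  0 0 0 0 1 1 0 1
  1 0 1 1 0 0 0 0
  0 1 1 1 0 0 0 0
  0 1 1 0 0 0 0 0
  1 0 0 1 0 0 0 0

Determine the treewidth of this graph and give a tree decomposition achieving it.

The largest bag has 3 vertices, giving width 2; this decomposition certifies tw(G) ≤ 2. Since a–h–d–e–a is a cycle in G, G is not acyclic. Forests are exactly the graphs of treewidth ≤ 1, so tw(G) ≥ 2. Hence tw(G) = 2 exactly.

Treewidth 2.
One optimal decomposition is:
Bags: B1 = {a, e, h}  B2 = {d, e, h}  B3 = {c, d, e}  B4 = {c, d, f}  B5 = {c, f, g}  B6 = {b, f, g}
Tree: B1–B2, B2–B3, B3–B4, B4–B5, B5–B6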